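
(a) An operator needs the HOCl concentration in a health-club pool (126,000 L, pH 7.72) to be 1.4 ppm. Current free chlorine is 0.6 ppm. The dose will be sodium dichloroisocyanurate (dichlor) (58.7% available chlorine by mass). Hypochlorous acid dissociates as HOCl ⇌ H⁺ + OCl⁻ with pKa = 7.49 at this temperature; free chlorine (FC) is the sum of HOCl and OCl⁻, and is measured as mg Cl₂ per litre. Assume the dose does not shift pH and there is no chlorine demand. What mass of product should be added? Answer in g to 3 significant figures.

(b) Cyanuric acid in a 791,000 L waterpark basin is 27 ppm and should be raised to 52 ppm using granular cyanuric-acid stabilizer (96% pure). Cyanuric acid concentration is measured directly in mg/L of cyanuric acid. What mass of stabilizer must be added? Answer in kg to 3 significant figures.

(a) [OCl⁻]/[HOCl] = 10^(pH − pKa) = 10^(7.72 − 7.49) = 1.698; fraction as HOCl = 1/(1 + 1.698) = 0.3706.
(a) Free chlorine required for 1.4 ppm HOCl: 1.4 / 0.3706 = 3.778 ppm.
(a) FC to add: 3.778 − 0.6 = 3.178 mg/L as Cl₂.
(a) Cl₂ equivalent: 3.178 mg/L × 126,000 L = 400.4 g.
(a) Product at 58.7% available Cl: 400.4 / 0.587 = 682.1 g.

(b) CYA to add: (52 − 27) = 25 mg/L × 791,000 L = 19,780 g cyanuric acid.
(b) At 96% purity: 19,780 / 0.96 = 20,600 g product.

(a) 682 g; (b) 20.6 kg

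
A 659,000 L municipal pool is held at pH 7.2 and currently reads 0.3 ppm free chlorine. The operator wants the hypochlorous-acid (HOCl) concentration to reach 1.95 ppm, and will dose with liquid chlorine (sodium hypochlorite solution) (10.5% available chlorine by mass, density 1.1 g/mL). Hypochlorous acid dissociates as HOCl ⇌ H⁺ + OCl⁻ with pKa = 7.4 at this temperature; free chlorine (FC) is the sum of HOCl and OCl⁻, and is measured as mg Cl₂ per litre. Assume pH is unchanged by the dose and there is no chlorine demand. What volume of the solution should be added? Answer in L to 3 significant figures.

16.4 L

[OCl⁻]/[HOCl] = 10^(pH − pKa) = 10^(7.2 − 7.4) = 0.631; fraction as HOCl = 1/(1 + 0.631) = 0.6131.
Free chlorine required for 1.95 ppm HOCl: 1.95 / 0.6131 = 3.18 ppm.
FC to add: 3.18 − 0.3 = 2.88 mg/L as Cl₂.
Cl₂ equivalent: 2.88 mg/L × 659,000 L = 1898 g.
Product at 10.5% available Cl: 1898 / 0.105 = 18,080 g.
Volume: 18,080 g ÷ 1.1 g/mL = 16,430 mL.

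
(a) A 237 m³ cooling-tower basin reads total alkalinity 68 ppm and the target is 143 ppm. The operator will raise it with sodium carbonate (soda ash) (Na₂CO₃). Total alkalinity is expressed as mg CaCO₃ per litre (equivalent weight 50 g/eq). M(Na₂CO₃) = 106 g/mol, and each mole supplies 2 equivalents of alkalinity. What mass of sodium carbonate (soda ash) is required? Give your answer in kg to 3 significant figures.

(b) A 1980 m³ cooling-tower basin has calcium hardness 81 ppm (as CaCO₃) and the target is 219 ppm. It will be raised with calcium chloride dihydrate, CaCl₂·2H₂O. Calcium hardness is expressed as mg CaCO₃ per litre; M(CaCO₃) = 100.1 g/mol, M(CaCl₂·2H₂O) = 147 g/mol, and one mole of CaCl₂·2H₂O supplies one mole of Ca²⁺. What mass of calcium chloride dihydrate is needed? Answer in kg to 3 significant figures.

(a) 18.8 kg; (b) 401 kg

(a) Volume: 237 m³ = 237,000 L.
(a) Alkalinity to add: (143 − 68) = 75 mg/L as CaCO₃ × 237,000 L = 17,780 g as CaCO₃.
(a) Equivalents: 17,780 g ÷ 50 g/eq = 355.5 eq.
(a) Each mole of Na₂CO₃ supplies 2 eq, so 355.5 / 2 = 177.8 mol.
(a) Mass: 177.8 mol × 106 g/mol = 18,840 g.

(b) Volume: 1980 m³ = 1,980,000 L.
(b) Hardness to add: (219 − 81) = 138 mg/L as CaCO₃ × 1,980,000 L = 273,200 g as CaCO₃.
(b) Moles of Ca²⁺ (1 mol Ca²⁺ ≡ 1 mol CaCO₃): 273,200 / 100.1 g/mol = 2730 mol.
(b) Mass of CaCl₂·2H₂O: 2730 × 147 = 401,300 g.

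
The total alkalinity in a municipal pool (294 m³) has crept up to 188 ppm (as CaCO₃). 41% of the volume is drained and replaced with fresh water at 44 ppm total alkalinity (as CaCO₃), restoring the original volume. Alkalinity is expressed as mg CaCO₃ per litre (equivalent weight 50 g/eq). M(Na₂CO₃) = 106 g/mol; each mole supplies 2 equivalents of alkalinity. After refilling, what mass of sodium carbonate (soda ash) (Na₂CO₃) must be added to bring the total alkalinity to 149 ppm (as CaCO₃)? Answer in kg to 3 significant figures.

6.25 kg

Volume: 294 m³ = 294,000 L.
After draining 41% and refilling: 188 × 0.59 + 44 × 0.41 = 128.96 ppm.
Deficit to target: 149 − 128.96 = 20.04 mg/L.
As CaCO₃: 20.04 mg/L × 294,000 L = 5892 g; ÷ 50 g/eq ÷ 2 = 58.92 mol Na₂CO₃.
Mass: 58.92 × 106 = 6245 g.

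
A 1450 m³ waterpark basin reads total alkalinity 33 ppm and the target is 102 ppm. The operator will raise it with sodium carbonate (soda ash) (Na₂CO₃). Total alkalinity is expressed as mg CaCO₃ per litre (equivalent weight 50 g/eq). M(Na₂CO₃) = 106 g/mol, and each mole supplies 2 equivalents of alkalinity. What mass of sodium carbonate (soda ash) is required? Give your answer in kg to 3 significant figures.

Volume: 1450 m³ = 1,450,000 L.
Alkalinity to add: (102 − 33) = 69 mg/L as CaCO₃ × 1,450,000 L = 100,000 g as CaCO₃.
Equivalents: 100,000 g ÷ 50 g/eq = 2001 eq.
Each mole of Na₂CO₃ supplies 2 eq, so 2001 / 2 = 1000 mol.
Mass: 1000 mol × 106 g/mol = 106,100 g.

106 kg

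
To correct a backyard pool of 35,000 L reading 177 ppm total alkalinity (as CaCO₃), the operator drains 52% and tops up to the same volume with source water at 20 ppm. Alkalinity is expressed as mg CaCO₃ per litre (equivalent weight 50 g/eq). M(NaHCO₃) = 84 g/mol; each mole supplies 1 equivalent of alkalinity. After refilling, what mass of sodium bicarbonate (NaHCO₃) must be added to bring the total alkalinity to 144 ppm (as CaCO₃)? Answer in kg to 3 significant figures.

2.86 kg

After draining 52% and refilling: 177 × 0.48 + 20 × 0.52 = 95.36 ppm.
Deficit to target: 144 − 95.36 = 48.64 mg/L.
As CaCO₃: 48.64 mg/L × 35,000 L = 1702 g; ÷ 50 g/eq ÷ 1 = 34.05 mol NaHCO₃.
Mass: 34.05 × 84 = 2860 g.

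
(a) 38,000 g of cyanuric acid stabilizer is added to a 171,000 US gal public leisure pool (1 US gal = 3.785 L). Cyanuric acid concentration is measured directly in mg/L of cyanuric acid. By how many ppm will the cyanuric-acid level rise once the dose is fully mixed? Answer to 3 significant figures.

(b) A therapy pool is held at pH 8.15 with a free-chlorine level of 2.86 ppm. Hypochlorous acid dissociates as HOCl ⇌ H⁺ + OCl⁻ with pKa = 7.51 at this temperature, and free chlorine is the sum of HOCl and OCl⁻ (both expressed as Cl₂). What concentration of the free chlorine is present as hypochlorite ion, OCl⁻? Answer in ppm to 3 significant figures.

(a) Volume: 171,000 US gal × 3.785 L/gal = 647,235 L.
(a) Rise: 38,000 g / 647,235 L × 1000 = 58.71 mg/L.

(b) [OCl⁻]/[HOCl] = 10^(pH − pKa) = 10^(8.15 − 7.51) = 10^0.64 = 4.365.
(b) Fraction as HOCl = 1 / (1 + 4.365) = 0.1864.
(b) OCl⁻ = (1 − 0.1864) × 2.86 ppm = 2.327 ppm.

(a) 58.7 ppm; (b) 2.33 ppm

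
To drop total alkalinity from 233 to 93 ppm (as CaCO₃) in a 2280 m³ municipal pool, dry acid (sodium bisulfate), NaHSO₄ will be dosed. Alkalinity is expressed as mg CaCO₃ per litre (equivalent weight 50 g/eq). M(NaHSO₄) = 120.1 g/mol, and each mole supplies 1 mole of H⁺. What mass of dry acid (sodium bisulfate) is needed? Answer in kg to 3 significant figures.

767 kg

Volume: 2280 m³ = 2,280,000 L.
Alkalinity to neutralize: (233 − 93) = 140 mg/L as CaCO₃ × 2,280,000 L = 319,200 g as CaCO₃.
Equivalents of H⁺ required: 319,200 ÷ 50 g/eq = 6384 eq = 6384 mol NaHSO₄.
Mass of NaHSO₄: 6384 × 120.1 = 766,700 g.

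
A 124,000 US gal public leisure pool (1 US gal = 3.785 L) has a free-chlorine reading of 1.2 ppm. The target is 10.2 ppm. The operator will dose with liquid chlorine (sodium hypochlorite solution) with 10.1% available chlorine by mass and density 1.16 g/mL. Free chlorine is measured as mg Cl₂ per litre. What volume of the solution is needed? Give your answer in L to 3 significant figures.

Volume: 124,000 US gal × 3.785 L/gal = 469,340 L.
Chlorine deficit: 10.2 − 1.2 = 9 ppm = 9 mg/L as Cl₂.
Cl₂ equivalent needed: 9 mg/L × 469,340 L = 4,224,000 mg = 4224 g.
Product at 10.1% available chlorine: 4224 / 0.101 = 41,820 g.
Volume at density 1.16 g/mL: 41,820 g ÷ 1.16 g/mL = 36,050 mL.

36.1 L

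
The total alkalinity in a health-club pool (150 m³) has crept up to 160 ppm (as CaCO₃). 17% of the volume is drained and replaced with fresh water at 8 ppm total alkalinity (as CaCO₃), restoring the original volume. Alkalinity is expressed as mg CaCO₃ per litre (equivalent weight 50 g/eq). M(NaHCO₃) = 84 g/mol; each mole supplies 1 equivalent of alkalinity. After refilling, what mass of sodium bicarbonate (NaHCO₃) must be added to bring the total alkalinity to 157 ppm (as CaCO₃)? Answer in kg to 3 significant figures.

5.76 kg

Volume: 150 m³ = 150,000 L.
After draining 17% and refilling: 160 × 0.83 + 8 × 0.17 = 134.16 ppm.
Deficit to target: 157 − 134.16 = 22.84 mg/L.
As CaCO₃: 22.84 mg/L × 150,000 L = 3426 g; ÷ 50 g/eq ÷ 1 = 68.52 mol NaHCO₃.
Mass: 68.52 × 84 = 5756 g.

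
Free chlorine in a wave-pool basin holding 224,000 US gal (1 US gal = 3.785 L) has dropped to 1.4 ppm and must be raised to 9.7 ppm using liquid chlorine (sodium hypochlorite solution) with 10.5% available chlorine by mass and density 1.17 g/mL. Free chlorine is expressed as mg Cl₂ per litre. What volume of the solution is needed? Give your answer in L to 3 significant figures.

Volume: 224,000 US gal × 3.785 L/gal = 847,840 L.
Chlorine deficit: 9.7 − 1.4 = 8.3 ppm = 8.3 mg/L as Cl₂.
Cl₂ equivalent needed: 8.3 mg/L × 847,840 L = 7,037,000 mg = 7037 g.
Product at 10.5% available chlorine: 7037 / 0.105 = 67,020 g.
Volume at density 1.17 g/mL: 67,020 g ÷ 1.17 g/mL = 57,280 mL.

57.3 L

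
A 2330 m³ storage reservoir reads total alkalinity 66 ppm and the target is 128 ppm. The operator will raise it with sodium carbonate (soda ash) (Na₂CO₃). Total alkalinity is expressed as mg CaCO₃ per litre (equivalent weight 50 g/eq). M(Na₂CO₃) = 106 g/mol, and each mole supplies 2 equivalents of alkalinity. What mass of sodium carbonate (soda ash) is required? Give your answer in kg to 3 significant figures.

153 kg

Volume: 2330 m³ = 2,330,000 L.
Alkalinity to add: (128 − 66) = 62 mg/L as CaCO₃ × 2,330,000 L = 144,500 g as CaCO₃.
Equivalents: 144,500 g ÷ 50 g/eq = 2889 eq.
Each mole of Na₂CO₃ supplies 2 eq, so 2889 / 2 = 1445 mol.
Mass: 1445 mol × 106 g/mol = 153,100 g.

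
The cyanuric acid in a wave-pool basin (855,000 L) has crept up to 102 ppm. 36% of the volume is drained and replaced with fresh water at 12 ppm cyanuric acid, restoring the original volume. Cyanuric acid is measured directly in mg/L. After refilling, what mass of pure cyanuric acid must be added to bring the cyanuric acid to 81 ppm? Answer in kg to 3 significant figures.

After draining 36% and refilling: 102 × 0.64 + 12 × 0.36 = 69.6 ppm.
Deficit to target: 81 − 69.6 = 11.4 mg/L.
Mass: 11.4 mg/L × 855,000 L = 9747 g cyanuric acid.

9.75 kg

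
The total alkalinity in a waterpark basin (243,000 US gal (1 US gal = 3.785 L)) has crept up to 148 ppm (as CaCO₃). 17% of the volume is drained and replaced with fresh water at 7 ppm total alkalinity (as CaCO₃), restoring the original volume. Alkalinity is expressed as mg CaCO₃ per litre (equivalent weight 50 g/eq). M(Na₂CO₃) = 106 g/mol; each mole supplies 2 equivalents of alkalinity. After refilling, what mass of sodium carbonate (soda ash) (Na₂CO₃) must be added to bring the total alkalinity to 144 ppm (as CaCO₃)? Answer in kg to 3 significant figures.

19.5 kg

Volume: 243,000 US gal × 3.785 L/gal = 919,755 L.
After draining 17% and refilling: 148 × 0.83 + 7 × 0.17 = 124.03 ppm.
Deficit to target: 144 − 124.03 = 19.97 mg/L.
As CaCO₃: 19.97 mg/L × 919,755 L = 18,370 g; ÷ 50 g/eq ÷ 2 = 183.7 mol Na₂CO₃.
Mass: 183.7 × 106 = 19,470 g.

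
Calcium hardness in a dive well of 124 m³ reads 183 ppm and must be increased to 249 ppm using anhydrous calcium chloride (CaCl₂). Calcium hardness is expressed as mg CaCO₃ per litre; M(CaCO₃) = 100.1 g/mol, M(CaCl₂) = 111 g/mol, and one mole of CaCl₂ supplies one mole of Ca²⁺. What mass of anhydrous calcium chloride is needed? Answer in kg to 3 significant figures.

9.08 kg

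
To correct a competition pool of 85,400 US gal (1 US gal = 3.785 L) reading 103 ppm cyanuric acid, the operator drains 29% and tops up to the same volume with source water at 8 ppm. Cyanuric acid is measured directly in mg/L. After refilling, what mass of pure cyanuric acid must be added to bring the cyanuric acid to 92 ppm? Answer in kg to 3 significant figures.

5.35 kg

Volume: 85,400 US gal × 3.785 L/gal = 323,239 L.
After draining 29% and refilling: 103 × 0.71 + 8 × 0.29 = 75.45 ppm.
Deficit to target: 92 − 75.45 = 16.55 mg/L.
Mass: 16.55 mg/L × 323,239 L = 5350 g cyanuric acid.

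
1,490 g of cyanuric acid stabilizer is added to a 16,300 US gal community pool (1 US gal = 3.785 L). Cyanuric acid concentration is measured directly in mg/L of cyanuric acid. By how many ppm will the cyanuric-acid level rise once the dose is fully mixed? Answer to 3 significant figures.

24.2 ppm

Volume: 16,300 US gal × 3.785 L/gal = 61,696 L.
Rise: 1,490 g / 61,696 L × 1000 = 24.15 mg/L.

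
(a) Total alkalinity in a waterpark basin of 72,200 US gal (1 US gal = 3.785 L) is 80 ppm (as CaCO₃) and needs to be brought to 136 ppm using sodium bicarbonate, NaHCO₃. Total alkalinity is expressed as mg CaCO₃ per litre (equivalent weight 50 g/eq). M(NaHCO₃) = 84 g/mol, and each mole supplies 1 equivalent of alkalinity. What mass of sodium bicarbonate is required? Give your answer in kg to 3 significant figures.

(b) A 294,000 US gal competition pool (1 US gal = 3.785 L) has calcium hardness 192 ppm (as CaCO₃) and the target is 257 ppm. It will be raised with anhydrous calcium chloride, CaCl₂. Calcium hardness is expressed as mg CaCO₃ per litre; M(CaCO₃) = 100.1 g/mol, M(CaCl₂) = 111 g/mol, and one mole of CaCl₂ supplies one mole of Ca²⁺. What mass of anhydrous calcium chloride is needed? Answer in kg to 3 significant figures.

(a) Volume: 72,200 US gal × 3.785 L/gal = 273,277 L.
(a) Alkalinity to add: (136 − 80) = 56 mg/L as CaCO₃ × 273,277 L = 15,300 g as CaCO₃.
(a) Equivalents: 15,300 g ÷ 50 g/eq = 306.1 eq.
(a) NaHCO₃ supplies 1 eq per mole → 306.1 mol.
(a) Mass: 306.1 mol × 84 g/mol = 25,710 g.

(b) Volume: 294,000 US gal × 3.785 L/gal = 1,112,790 L.
(b) Hardness to add: (257 − 192) = 65 mg/L as CaCO₃ × 1,112,790 L = 72,330 g as CaCO₃.
(b) Moles of Ca²⁺ (1 mol Ca²⁺ ≡ 1 mol CaCO₃): 72,330 / 100.1 g/mol = 722.6 mol.
(b) Mass of CaCl₂: 722.6 × 111 = 80,210 g.

(a) 25.7 kg; (b) 80.2 kg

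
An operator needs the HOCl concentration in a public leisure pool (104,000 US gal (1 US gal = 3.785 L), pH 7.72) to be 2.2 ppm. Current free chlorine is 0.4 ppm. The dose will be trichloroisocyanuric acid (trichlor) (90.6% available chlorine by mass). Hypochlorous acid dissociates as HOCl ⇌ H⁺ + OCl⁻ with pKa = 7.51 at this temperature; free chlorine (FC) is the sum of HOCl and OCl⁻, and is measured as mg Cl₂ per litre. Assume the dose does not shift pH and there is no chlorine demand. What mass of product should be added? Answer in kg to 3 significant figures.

2.33 kg

Volume: 104,000 US gal × 3.785 L/gal = 393,640 L.
[OCl⁻]/[HOCl] = 10^(pH − pKa) = 10^(7.72 − 7.51) = 1.622; fraction as HOCl = 1/(1 + 1.622) = 0.3814.
Free chlorine required for 2.2 ppm HOCl: 2.2 / 0.3814 = 5.768 ppm.
FC to add: 5.768 − 0.4 = 5.368 mg/L as Cl₂.
Cl₂ equivalent: 5.368 mg/L × 393,640 L = 2113 g.
Product at 90.6% available Cl: 2113 / 0.906 = 2332 g.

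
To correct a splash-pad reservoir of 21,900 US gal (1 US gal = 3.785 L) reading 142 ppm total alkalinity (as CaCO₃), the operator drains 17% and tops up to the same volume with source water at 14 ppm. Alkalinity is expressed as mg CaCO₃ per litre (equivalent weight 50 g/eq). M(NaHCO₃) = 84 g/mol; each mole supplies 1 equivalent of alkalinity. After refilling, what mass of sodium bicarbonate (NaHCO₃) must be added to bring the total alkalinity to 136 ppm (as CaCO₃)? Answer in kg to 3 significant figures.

2.19 kg

Volume: 21,900 US gal × 3.785 L/gal = 82,892 L.
After draining 17% and refilling: 142 × 0.83 + 14 × 0.17 = 120.24 ppm.
Deficit to target: 136 − 120.24 = 15.76 mg/L.
As CaCO₃: 15.76 mg/L × 82,892 L = 1306 g; ÷ 50 g/eq ÷ 1 = 26.13 mol NaHCO₃.
Mass: 26.13 × 84 = 2195 g.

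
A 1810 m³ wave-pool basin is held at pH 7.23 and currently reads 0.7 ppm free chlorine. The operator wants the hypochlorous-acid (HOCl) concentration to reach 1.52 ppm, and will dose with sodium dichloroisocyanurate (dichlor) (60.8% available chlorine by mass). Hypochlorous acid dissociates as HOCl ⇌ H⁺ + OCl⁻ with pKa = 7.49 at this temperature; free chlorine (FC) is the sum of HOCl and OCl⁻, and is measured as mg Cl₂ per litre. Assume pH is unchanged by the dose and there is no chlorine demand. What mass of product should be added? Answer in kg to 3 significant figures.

Volume: 1810 m³ = 1,810,000 L.
[OCl⁻]/[HOCl] = 10^(pH − pKa) = 10^(7.23 − 7.49) = 0.5495; fraction as HOCl = 1/(1 + 0.5495) = 0.6454.
Free chlorine required for 1.52 ppm HOCl: 1.52 / 0.6454 = 2.355 ppm.
FC to add: 2.355 − 0.7 = 1.655 mg/L as Cl₂.
Cl₂ equivalent: 1.655 mg/L × 1,810,000 L = 2996 g.
Product at 60.8% available Cl: 2996 / 0.608 = 4928 g.

4.93 kg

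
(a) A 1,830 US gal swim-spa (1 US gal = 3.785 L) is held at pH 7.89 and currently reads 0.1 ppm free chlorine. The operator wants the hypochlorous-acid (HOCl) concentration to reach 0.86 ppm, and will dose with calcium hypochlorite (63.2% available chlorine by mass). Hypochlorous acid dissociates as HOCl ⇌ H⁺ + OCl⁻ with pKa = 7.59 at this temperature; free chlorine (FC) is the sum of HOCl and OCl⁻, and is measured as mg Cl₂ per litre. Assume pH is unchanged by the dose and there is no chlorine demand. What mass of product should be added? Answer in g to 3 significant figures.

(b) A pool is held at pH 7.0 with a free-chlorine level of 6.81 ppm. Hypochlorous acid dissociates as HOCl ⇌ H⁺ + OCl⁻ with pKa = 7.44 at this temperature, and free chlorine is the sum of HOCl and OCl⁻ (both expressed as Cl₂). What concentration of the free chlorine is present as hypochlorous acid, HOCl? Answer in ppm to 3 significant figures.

(a) 27.1 g; (b) 5.00 ppm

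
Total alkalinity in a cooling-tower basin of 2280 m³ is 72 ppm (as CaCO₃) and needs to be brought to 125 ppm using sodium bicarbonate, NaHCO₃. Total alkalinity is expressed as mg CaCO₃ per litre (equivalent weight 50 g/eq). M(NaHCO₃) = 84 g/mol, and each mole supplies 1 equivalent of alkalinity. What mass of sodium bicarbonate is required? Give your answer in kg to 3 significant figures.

Volume: 2280 m³ = 2,280,000 L.
Alkalinity to add: (125 − 72) = 53 mg/L as CaCO₃ × 2,280,000 L = 120,800 g as CaCO₃.
Equivalents: 120,800 g ÷ 50 g/eq = 2417 eq.
NaHCO₃ supplies 1 eq per mole → 2417 mol.
Mass: 2417 mol × 84 g/mol = 203,000 g.

203 kg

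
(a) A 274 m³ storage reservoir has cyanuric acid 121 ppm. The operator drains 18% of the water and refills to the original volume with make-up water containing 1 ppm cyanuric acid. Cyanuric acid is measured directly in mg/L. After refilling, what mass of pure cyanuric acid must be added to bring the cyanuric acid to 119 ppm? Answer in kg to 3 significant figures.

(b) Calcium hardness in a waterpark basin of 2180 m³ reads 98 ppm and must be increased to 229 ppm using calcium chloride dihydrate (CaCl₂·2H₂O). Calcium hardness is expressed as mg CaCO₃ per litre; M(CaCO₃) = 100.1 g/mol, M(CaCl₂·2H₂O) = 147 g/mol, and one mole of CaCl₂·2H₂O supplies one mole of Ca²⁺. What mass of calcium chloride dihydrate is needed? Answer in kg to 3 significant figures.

(a) Volume: 274 m³ = 274,000 L.
(a) After draining 18% and refilling: 121 × 0.82 + 1 × 0.18 = 99.4 ppm.
(a) Deficit to target: 119 − 99.4 = 19.6 mg/L.
(a) Mass: 19.6 mg/L × 274,000 L = 5370 g cyanuric acid.

(b) Volume: 2180 m³ = 2,180,000 L.
(b) Hardness to add: (229 − 98) = 131 mg/L as CaCO₃ × 2,180,000 L = 285,600 g as CaCO₃.
(b) Moles of Ca²⁺ (1 mol Ca²⁺ ≡ 1 mol CaCO₃): 285,600 / 100.1 g/mol = 2853 mol.
(b) Mass of CaCl₂·2H₂O: 2853 × 147 = 419,400 g.

(a) 5.37 kg; (b) 419 kg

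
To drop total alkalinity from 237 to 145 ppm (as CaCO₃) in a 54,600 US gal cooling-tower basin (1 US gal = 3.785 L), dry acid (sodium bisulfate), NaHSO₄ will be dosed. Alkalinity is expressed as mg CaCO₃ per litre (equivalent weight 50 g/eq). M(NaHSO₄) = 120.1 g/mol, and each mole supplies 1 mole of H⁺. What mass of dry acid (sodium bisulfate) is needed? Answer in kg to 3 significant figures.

Volume: 54,600 US gal × 3.785 L/gal = 206,661 L.
Alkalinity to neutralize: (237 − 145) = 92 mg/L as CaCO₃ × 206,661 L = 19,010 g as CaCO₃.
Equivalents of H⁺ required: 19,010 ÷ 50 g/eq = 380.3 eq = 380.3 mol NaHSO₄.
Mass of NaHSO₄: 380.3 × 120.1 = 45,670 g.

45.7 kg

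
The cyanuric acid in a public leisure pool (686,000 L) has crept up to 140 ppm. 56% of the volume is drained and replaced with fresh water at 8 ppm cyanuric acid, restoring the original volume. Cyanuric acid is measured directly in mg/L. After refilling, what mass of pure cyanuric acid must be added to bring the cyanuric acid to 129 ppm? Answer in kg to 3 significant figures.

43.2 kg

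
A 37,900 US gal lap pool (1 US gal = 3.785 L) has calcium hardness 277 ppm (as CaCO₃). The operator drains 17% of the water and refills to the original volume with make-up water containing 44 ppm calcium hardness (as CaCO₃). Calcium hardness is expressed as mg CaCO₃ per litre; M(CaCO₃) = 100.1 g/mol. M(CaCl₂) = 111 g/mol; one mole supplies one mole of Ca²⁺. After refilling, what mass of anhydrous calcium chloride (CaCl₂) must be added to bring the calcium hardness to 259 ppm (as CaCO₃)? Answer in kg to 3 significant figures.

3.44 kg

Volume: 37,900 US gal × 3.785 L/gal = 143,452 L.
After draining 17% and refilling: 277 × 0.83 + 44 × 0.17 = 237.39 ppm.
Deficit to target: 259 − 237.39 = 21.61 mg/L.
As CaCO₃: 21.61 mg/L × 143,452 L = 3100 g; ÷ 100.1 = 30.97 mol Ca²⁺.
Mass: 30.97 × 111 = 3438 g.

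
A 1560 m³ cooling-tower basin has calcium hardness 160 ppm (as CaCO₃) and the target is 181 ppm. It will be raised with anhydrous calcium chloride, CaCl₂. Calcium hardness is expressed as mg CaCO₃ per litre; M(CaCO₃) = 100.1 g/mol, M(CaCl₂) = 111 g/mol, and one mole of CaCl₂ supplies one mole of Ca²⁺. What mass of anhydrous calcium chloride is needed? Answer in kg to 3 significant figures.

36.3 kg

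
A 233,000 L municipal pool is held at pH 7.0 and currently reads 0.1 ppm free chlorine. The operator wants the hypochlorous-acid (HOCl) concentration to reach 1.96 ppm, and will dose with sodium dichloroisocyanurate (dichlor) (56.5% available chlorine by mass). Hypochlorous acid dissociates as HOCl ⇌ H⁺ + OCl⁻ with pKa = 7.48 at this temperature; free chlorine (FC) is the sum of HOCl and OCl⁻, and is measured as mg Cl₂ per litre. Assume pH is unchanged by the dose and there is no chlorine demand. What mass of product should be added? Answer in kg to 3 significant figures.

1.03 kg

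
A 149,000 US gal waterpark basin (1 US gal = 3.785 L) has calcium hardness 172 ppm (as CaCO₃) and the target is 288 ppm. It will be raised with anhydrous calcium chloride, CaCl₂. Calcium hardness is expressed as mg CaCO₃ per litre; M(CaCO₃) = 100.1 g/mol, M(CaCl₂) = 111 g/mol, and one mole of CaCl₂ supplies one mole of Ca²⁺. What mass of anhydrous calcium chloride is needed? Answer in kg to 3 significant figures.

72.5 kg

Volume: 149,000 US gal × 3.785 L/gal = 563,965 L.
Hardness to add: (288 − 172) = 116 mg/L as CaCO₃ × 563,965 L = 65,420 g as CaCO₃.
Moles of Ca²⁺ (1 mol Ca²⁺ ≡ 1 mol CaCO₃): 65,420 / 100.1 g/mol = 653.5 mol.
Mass of CaCl₂: 653.5 × 111 = 72,540 g.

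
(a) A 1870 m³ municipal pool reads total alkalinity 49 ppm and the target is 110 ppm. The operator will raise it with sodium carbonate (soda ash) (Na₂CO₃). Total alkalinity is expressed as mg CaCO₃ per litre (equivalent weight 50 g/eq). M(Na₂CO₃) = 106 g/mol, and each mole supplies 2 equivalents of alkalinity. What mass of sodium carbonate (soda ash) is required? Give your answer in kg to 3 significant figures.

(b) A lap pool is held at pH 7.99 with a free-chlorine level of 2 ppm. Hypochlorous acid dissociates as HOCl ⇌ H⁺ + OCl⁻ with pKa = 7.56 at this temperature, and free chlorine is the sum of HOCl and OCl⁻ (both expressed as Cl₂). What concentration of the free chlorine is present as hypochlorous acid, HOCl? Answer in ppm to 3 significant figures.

(a) 121 kg; (b) 0.542 ppm

(a) Volume: 1870 m³ = 1,870,000 L.
(a) Alkalinity to add: (110 − 49) = 61 mg/L as CaCO₃ × 1,870,000 L = 114,100 g as CaCO₃.
(a) Equivalents: 114,100 g ÷ 50 g/eq = 2281 eq.
(a) Each mole of Na₂CO₃ supplies 2 eq, so 2281 / 2 = 1141 mol.
(a) Mass: 1141 mol × 106 g/mol = 120,900 g.

(b) [OCl⁻]/[HOCl] = 10^(pH − pKa) = 10^(7.99 − 7.56) = 10^0.43 = 2.692.
(b) Fraction as HOCl = 1 / (1 + 2.692) = 0.2709.
(b) HOCl = 0.2709 × 2 ppm = 0.5418 ppm.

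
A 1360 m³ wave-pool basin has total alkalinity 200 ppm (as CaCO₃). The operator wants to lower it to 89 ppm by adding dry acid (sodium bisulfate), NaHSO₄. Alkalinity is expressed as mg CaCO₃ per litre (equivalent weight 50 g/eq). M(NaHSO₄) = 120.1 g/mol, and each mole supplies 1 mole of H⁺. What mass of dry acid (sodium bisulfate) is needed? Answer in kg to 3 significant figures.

363 kg

Volume: 1360 m³ = 1,360,000 L.
Alkalinity to neutralize: (200 − 89) = 111 mg/L as CaCO₃ × 1,360,000 L = 151,000 g as CaCO₃.
Equivalents of H⁺ required: 151,000 ÷ 50 g/eq = 3019 eq = 3019 mol NaHSO₄.
Mass of NaHSO₄: 3019 × 120.1 = 362,600 g.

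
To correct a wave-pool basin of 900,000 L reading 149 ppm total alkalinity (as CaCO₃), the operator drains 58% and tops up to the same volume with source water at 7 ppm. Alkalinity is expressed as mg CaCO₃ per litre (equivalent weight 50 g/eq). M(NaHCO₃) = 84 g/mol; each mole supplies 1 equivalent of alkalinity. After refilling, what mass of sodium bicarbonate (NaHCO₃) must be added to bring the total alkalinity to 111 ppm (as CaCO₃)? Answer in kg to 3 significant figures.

After draining 58% and refilling: 149 × 0.42 + 7 × 0.58 = 66.64 ppm.
Deficit to target: 111 − 66.64 = 44.36 mg/L.
As CaCO₃: 44.36 mg/L × 900,000 L = 39,920 g; ÷ 50 g/eq ÷ 1 = 798.5 mol NaHCO₃.
Mass: 798.5 × 84 = 67,070 g.

67.1 kg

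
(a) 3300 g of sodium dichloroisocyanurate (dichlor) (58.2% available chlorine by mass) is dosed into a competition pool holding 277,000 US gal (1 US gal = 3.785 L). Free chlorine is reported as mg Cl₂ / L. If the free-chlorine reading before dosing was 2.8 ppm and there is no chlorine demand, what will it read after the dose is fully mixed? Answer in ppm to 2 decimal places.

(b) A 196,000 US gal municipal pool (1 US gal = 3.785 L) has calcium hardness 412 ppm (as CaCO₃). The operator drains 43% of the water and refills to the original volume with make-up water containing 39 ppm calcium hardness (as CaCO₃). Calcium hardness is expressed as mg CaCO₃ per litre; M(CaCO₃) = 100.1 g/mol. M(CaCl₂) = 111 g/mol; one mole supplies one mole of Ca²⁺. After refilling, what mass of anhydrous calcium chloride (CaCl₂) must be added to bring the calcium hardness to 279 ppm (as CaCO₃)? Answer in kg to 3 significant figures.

(a) 4.63 ppm; (b) 22.5 kg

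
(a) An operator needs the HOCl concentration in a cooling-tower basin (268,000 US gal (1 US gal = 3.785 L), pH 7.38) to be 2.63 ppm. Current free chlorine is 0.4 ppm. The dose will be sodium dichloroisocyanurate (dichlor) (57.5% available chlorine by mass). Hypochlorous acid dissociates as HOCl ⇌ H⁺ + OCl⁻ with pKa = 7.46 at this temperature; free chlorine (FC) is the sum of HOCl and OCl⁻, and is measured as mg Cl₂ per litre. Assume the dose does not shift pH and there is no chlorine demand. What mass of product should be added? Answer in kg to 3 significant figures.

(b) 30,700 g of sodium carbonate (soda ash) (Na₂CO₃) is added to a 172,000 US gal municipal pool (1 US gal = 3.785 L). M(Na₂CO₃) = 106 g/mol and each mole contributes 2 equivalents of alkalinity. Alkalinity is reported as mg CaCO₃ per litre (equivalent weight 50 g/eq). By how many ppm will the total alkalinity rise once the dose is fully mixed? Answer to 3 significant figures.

(a) Volume: 268,000 US gal × 3.785 L/gal = 1,014,380 L.
(a) [OCl⁻]/[HOCl] = 10^(pH − pKa) = 10^(7.38 − 7.46) = 0.8318; fraction as HOCl = 1/(1 + 0.8318) = 0.5459.
(a) Free chlorine required for 2.63 ppm HOCl: 2.63 / 0.5459 = 4.818 ppm.
(a) FC to add: 4.818 − 0.4 = 4.418 mg/L as Cl₂.
(a) Cl₂ equivalent: 4.418 mg/L × 1,014,380 L = 4481 g.
(a) Product at 57.5% available Cl: 4481 / 0.575 = 7793 g.

(b) Volume: 172,000 US gal × 3.785 L/gal = 651,020 L.
(b) Moles of Na₂CO₃: 30,700 g ÷ 106 g/mol = 289.6 mol → 579.2 eq of alkalinity.
(b) As CaCO₃: 579.2 eq × 50 g/eq = 28,960 g.
(b) Rise: 28,960 g / 651,020 L × 1000 = 44.49 mg/L.

(a) 7.79 kg; (b) 44.5 ppm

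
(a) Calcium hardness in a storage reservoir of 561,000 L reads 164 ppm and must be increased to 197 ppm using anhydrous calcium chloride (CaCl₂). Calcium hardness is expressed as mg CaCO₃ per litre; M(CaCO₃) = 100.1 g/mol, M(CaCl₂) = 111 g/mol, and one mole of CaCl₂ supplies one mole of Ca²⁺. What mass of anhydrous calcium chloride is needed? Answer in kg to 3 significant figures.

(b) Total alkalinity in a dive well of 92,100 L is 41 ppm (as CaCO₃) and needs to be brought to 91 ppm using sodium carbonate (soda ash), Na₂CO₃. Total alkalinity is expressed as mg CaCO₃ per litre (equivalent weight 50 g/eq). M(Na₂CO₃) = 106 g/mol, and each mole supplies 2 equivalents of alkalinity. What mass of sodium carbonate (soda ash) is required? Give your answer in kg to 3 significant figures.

(a) 20.5 kg; (b) 4.88 kg

(a) Hardness to add: (197 − 164) = 33 mg/L as CaCO₃ × 561,000 L = 18,510 g as CaCO₃.
(a) Moles of Ca²⁺ (1 mol Ca²⁺ ≡ 1 mol CaCO₃): 18,510 / 100.1 g/mol = 184.9 mol.
(a) Mass of CaCl₂: 184.9 × 111 = 20,530 g.

(b) Alkalinity to add: (91 − 41) = 50 mg/L as CaCO₃ × 92,100 L = 4605 g as CaCO₃.
(b) Equivalents: 4605 g ÷ 50 g/eq = 92.1 eq.
(b) Each mole of Na₂CO₃ supplies 2 eq, so 92.1 / 2 = 46.05 mol.
(b) Mass: 46.05 mol × 106 g/mol = 4881 g.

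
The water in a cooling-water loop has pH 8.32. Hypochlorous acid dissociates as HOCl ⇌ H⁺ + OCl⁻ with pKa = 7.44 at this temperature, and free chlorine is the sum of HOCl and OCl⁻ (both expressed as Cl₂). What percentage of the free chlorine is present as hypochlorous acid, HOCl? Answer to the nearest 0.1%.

[OCl⁻]/[HOCl] = 10^(pH − pKa) = 10^(8.32 − 7.44) = 10^0.88 = 7.586.
Fraction as HOCl = 1 / (1 + 7.586) = 0.1165.

11.6%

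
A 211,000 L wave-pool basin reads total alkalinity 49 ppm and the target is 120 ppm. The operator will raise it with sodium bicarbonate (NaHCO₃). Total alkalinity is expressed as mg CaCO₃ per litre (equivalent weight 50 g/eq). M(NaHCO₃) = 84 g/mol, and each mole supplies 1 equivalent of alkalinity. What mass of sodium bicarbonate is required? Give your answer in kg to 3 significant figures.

25.2 kg

Alkalinity to add: (120 − 49) = 71 mg/L as CaCO₃ × 211,000 L = 14,980 g as CaCO₃.
Equivalents: 14,980 g ÷ 50 g/eq = 299.6 eq.
NaHCO₃ supplies 1 eq per mole → 299.6 mol.
Mass: 299.6 mol × 84 g/mol = 25,170 g.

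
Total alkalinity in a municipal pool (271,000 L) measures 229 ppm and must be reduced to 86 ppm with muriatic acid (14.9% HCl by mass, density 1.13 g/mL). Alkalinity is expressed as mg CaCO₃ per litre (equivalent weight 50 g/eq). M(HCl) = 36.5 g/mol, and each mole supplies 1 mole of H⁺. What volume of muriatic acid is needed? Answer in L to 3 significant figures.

168 L

Alkalinity to neutralize: (229 − 86) = 143 mg/L as CaCO₃ × 271,000 L = 38,750 g as CaCO₃.
Equivalents of H⁺ required: 38,750 ÷ 50 g/eq = 775.1 eq = 775.1 mol HCl.
Mass of HCl: 775.1 × 36.5 = 28,290 g.
Mass of 14.9% solution: 28,290 / 0.149 = 189,900 g.
Volume: 189,900 g ÷ 1.13 g/mL = 168,000 mL.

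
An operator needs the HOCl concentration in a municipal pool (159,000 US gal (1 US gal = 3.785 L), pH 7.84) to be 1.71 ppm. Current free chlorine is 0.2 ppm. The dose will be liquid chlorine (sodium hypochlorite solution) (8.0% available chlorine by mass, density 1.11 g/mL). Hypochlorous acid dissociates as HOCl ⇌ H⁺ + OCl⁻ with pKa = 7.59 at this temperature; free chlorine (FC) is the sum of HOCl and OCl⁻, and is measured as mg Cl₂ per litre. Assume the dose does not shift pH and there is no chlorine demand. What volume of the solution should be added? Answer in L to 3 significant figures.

Volume: 159,000 US gal × 3.785 L/gal = 601,815 L.
[OCl⁻]/[HOCl] = 10^(pH − pKa) = 10^(7.84 − 7.59) = 1.778; fraction as HOCl = 1/(1 + 1.778) = 0.3599.
Free chlorine required for 1.71 ppm HOCl: 1.71 / 0.3599 = 4.751 ppm.
FC to add: 4.751 − 0.2 = 4.551 mg/L as Cl₂.
Cl₂ equivalent: 4.551 mg/L × 601,815 L = 2739 g.
Product at 8.0% available Cl: 2739 / 0.08 = 34,230 g.
Volume: 34,230 g ÷ 1.11 g/mL = 30,840 mL.

30.8 L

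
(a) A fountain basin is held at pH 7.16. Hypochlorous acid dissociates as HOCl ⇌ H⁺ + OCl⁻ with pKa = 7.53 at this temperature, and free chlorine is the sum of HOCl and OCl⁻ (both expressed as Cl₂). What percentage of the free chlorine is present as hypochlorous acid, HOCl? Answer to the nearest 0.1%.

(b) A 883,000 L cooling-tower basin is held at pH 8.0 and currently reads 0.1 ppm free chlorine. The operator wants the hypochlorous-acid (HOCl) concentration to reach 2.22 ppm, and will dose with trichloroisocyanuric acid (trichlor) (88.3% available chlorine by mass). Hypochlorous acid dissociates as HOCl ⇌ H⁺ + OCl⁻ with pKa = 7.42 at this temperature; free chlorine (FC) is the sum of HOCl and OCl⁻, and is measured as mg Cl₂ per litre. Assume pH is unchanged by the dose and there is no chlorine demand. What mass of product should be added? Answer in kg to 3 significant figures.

(a) 70.1%; (b) 10.6 kg

(a) [OCl⁻]/[HOCl] = 10^(pH − pKa) = 10^(7.16 − 7.53) = 10^-0.37 = 0.4266.
(a) Fraction as HOCl = 1 / (1 + 0.4266) = 0.701.

(b) [OCl⁻]/[HOCl] = 10^(pH − pKa) = 10^(8.0 − 7.42) = 3.802; fraction as HOCl = 1/(1 + 3.802) = 0.2083.
(b) Free chlorine required for 2.22 ppm HOCl: 2.22 / 0.2083 = 10.66 ppm.
(b) FC to add: 10.66 − 0.1 = 10.56 mg/L as Cl₂.
(b) Cl₂ equivalent: 10.56 mg/L × 883,000 L = 9325 g.
(b) Product at 88.3% available Cl: 9325 / 0.883 = 10,560 g.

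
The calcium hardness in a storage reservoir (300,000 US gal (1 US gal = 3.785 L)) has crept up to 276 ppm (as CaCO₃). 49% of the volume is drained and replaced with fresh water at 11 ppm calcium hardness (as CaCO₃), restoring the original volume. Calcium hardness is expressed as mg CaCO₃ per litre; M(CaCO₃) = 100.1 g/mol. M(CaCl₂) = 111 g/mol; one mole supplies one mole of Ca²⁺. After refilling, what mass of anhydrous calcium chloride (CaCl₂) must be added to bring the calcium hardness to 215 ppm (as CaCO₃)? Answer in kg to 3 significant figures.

86.7 kg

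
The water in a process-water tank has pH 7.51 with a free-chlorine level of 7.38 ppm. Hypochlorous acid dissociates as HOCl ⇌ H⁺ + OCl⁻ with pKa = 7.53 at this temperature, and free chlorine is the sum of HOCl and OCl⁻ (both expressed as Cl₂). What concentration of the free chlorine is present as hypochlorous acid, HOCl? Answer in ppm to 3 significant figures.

[OCl⁻]/[HOCl] = 10^(pH − pKa) = 10^(7.51 − 7.53) = 10^-0.02 = 0.955.
Fraction as HOCl = 1 / (1 + 0.955) = 0.5115.
HOCl = 0.5115 × 7.38 ppm = 3.775 ppm.

3.77 ppm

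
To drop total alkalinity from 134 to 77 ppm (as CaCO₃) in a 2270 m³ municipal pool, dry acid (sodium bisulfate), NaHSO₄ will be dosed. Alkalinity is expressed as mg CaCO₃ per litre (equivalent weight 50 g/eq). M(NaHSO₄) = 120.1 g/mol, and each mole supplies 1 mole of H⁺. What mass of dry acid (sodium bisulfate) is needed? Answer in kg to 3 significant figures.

311 kg

Volume: 2270 m³ = 2,270,000 L.
Alkalinity to neutralize: (134 − 77) = 57 mg/L as CaCO₃ × 2,270,000 L = 129,400 g as CaCO₃.
Equivalents of H⁺ required: 129,400 ÷ 50 g/eq = 2588 eq = 2588 mol NaHSO₄.
Mass of NaHSO₄: 2588 × 120.1 = 310,800 g.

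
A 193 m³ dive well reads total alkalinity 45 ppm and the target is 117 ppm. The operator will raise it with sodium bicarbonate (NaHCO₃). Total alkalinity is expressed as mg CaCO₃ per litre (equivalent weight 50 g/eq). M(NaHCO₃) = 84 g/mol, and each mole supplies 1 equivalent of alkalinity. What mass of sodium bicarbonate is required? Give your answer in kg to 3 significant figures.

Volume: 193 m³ = 193,000 L.
Alkalinity to add: (117 − 45) = 72 mg/L as CaCO₃ × 193,000 L = 13,900 g as CaCO₃.
Equivalents: 13,900 g ÷ 50 g/eq = 277.9 eq.
NaHCO₃ supplies 1 eq per mole → 277.9 mol.
Mass: 277.9 mol × 84 g/mol = 23,350 g.

23.3 kg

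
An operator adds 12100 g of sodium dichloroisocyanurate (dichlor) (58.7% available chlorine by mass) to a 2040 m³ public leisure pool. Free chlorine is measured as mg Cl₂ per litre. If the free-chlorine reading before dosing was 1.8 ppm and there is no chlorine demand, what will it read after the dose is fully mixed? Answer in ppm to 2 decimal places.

5.28 ppm

Volume: 2040 m³ = 2,040,000 L.
Available chlorine delivered: 12,100 g × 0.587 = 7103 g as Cl₂.
Concentration rise: 7103 g / 2,040,000 L = 3.482 mg/L = 3.48 ppm.
Final FC: 1.8 + 3.48 = 5.28 ppm.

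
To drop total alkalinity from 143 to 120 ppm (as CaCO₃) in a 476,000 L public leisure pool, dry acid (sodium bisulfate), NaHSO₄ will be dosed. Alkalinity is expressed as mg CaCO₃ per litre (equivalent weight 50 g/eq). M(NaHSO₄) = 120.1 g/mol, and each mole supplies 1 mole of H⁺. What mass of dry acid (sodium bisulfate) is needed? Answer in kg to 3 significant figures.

26.3 kg

Alkalinity to neutralize: (143 − 120) = 23 mg/L as CaCO₃ × 476,000 L = 10,950 g as CaCO₃.
Equivalents of H⁺ required: 10,950 ÷ 50 g/eq = 219 eq = 219 mol NaHSO₄.
Mass of NaHSO₄: 219 × 120.1 = 26,300 g.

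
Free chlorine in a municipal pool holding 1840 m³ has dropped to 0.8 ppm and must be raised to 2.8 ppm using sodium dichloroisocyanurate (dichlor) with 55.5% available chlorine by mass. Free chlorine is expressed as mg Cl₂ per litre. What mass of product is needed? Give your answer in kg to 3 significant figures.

6.63 kg

Volume: 1840 m³ = 1,840,000 L.
Chlorine deficit: 2.8 − 0.8 = 2 ppm = 2 mg/L as Cl₂.
Cl₂ equivalent needed: 2 mg/L × 1,840,000 L = 3,680,000 mg = 3680 g.
Product at 55.5% available chlorine: 3680 / 0.555 = 6631 g.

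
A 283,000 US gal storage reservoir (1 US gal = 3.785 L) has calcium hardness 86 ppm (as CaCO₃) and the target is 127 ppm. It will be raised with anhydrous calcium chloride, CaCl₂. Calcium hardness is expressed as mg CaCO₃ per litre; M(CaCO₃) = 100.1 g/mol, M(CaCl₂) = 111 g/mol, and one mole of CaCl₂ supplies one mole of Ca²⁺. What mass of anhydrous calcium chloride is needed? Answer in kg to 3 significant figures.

48.7 kg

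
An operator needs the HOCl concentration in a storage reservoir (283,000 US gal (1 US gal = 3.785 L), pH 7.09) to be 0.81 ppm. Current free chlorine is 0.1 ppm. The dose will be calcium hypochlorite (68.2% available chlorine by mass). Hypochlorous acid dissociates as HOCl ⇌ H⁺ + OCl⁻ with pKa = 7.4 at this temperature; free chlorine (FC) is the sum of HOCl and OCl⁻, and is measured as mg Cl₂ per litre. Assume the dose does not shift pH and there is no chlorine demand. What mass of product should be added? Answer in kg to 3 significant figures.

1.74 kg

Volume: 283,000 US gal × 3.785 L/gal = 1,071,155 L.
[OCl⁻]/[HOCl] = 10^(pH − pKa) = 10^(7.09 − 7.4) = 0.4898; fraction as HOCl = 1/(1 + 0.4898) = 0.6712.
Free chlorine required for 0.81 ppm HOCl: 0.81 / 0.6712 = 1.207 ppm.
FC to add: 1.207 − 0.1 = 1.107 mg/L as Cl₂.
Cl₂ equivalent: 1.107 mg/L × 1,071,155 L = 1185 g.
Product at 68.2% available Cl: 1185 / 0.682 = 1738 g.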